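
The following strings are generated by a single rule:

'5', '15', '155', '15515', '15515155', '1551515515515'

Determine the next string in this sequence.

155151551551515515155

This is a Fibonacci-style word recurrence s(k) = s(k−1)·s(k−2): e.g. 15·5 = 155.
So term 7 is 1551515515515·15515155.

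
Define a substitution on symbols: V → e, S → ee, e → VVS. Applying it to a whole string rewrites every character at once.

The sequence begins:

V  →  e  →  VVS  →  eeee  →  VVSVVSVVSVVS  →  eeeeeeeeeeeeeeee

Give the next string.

Applying the rule to each of the 16 symbols of eeeeeeeeeeeeeeee gives the pieces VVS VVS VVS VVS VVS VVS VVS VVS VVS VVS VVS VVS VVS VVS VVS VVS, which concatenate to the answer.

VVSVVSVVSVVSVVSVVSVVSVVSVVSVVSVVSVVSVVSVVSVVSVVS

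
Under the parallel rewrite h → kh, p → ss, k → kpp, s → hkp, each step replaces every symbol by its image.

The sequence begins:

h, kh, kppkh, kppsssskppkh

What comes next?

kppsssshkphkphkphkpkppsssskppkh

Rewriting each symbol of kppsssskppkh: k→kpp, p→ss, p→ss, s→hkp, s→hkp, s→hkp, s→hkp, k→kpp, p→ss, p→ss, k→kpp, h→kh, which concatenates to kpp ss ss hkp hkp hkp hkp kpp ss ss kpp kh.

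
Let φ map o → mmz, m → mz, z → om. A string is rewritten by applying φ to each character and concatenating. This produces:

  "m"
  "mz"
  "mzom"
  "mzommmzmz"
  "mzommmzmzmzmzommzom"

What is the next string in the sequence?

mzommmzmzmzmzommzommzommzommmzmzmzommmzmz

φ(mzommmzmzmzmzommzom) expands symbol-by-symbol to mz om mmz mz mz mz om mz om mz om mz om mmz mz mz om mmz mz; joining the 19 pieces gives the next term.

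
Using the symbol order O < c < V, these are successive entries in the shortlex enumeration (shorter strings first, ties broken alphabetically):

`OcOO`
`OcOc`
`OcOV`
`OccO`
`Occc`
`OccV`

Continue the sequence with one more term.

OcVO

Find the rightmost character of OccV below V, bump it to the next letter, and reset everything to its right to O.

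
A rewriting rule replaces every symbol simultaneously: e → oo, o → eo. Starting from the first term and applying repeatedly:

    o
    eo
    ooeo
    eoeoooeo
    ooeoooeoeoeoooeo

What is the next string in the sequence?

Applying the rule to each of the 16 symbols of ooeoooeoeoeoooeo gives the pieces eo eo oo eo eo eo oo eo oo eo oo eo eo eo oo eo, which concatenate to the answer.

eoeoooeoeoeoooeoooeoooeoeoeoooeo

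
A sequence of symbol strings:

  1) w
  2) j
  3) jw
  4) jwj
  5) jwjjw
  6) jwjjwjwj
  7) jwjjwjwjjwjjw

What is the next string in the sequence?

jwjjwjwjjwjjwjwjjwjwj

Each term (from the third on) is the previous term followed by the one before it: term 3 = j·w = jw.
The next term joins jwjjwjwjjwjjw and jwjjwjwj.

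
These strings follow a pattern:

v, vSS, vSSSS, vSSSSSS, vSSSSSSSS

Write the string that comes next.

vSSSSSSSSSS

Every step adds SS to the end: s(k+1) = s(k)·SS.
So the next term is vSSSSSSSS·SS.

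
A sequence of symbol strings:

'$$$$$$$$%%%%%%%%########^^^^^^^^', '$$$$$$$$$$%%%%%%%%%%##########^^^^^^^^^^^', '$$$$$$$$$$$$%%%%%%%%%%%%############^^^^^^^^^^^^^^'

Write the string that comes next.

$$$$$$$$$$$$$$%%%%%%%%%%%%%%##############^^^^^^^^^^^^^^^^^

The n-th term is 2n+2 $'s then 2n+2 %'s then 2n+2 #'s then 3n-1 ^'s, where the shown terms are n = 3, 4, 5.
At n = 6 the blocks have lengths 14, 14, 14, 17.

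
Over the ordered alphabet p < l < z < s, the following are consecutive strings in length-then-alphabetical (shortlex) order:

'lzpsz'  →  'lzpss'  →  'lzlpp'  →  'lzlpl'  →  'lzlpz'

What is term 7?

lzllp

Continuing the enumeration 2 steps past lzlpz: lzlpz → lzlps → (answer).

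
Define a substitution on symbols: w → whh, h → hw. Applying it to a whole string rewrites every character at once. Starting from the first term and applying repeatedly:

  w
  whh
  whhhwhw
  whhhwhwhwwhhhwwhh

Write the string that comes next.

Rewriting the 17 symbols of whhhwhwhwwhhhwwhh one by one yields whh hw hw hw whh hw whh hw whh whh hw hw hw whh whh hw hw; concatenated:

whhhwhwhwwhhhwwhhhwwhhwhhhwhwhwwhhwhhhwhw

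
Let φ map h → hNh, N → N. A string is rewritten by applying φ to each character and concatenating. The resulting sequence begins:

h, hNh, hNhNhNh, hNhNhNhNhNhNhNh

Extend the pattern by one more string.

Rewriting the 15 symbols of hNhNhNhNhNhNhNh one by one yields hNh N hNh N hNh N hNh N hNh N hNh N hNh N hNh; concatenated:

hNhNhNhNhNhNhNhNhNhNhNhNhNhNhNh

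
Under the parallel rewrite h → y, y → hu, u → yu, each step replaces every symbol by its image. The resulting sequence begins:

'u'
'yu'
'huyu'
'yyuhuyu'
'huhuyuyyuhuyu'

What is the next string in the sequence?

Replace each of the 13 characters of huhuyuyyuhuyu in place — y yu y yu hu yu hu hu yu y yu hu yu — and concatenate.

yyuyyuhuyuhuhuyuyyuhuyu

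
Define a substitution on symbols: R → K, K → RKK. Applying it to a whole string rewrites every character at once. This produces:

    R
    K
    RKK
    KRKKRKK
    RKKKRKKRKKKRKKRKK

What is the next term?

Rewriting the 17 symbols of RKKKRKKRKKKRKKRKK one by one yields K RKK RKK RKK K RKK RKK K RKK RKK RKK K RKK RKK K RKK RKK; concatenated:

KRKKRKKRKKKRKKRKKKRKKRKKRKKKRKKRKKKRKKRKK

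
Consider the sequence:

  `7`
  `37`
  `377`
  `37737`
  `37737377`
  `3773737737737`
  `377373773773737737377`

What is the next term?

From term 3 onward, concatenate the last term with the second-to-last: 37·7 = 377, 377·37 = 37737, …
Continuing: 377373773773737737377 · 3773737737737 gives term 8.

3773737737737377373773773737737737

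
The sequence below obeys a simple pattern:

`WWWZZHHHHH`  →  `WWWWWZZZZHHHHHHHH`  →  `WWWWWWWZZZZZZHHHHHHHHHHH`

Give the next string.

WWWWWWWWWZZZZZZZZHHHHHHHHHHHHHH

Each string has the form W^{2n+1} Z^{2n} H^{3n+2} (n = 1, 2, …).
At n = 4 the blocks have lengths 9, 8, 14.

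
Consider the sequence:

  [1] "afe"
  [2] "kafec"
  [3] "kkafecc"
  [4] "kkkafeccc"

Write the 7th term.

Each term wraps the previous one in k on the left and c on the right.
From kkkafeccc, 3 further steps: kkkafeccc → kkkkafecccc → kkkkkafeccccc → (answer).

kkkkkkafecccccc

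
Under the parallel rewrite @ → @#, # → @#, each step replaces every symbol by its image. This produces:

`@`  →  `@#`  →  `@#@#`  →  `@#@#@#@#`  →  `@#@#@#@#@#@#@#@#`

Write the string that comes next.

Rewriting the 16 symbols of @#@#@#@#@#@#@#@# one by one yields @# @# @# @# @# @# @# @# @# @# @# @# @# @# @# @#; concatenated:

@#@#@#@#@#@#@#@#@#@#@#@#@#@#@#@#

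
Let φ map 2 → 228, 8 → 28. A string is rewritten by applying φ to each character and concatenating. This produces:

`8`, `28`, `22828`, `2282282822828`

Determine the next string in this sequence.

Rewriting the 13 symbols of 2282282822828 one by one yields 228 228 28 228 228 28 228 28 228 228 28 228 28; concatenated:

2282282822822828228282282282822828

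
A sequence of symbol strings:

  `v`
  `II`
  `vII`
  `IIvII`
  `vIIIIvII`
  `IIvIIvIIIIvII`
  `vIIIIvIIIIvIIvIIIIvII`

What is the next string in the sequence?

IIvIIvIIIIvIIvIIIIvIIIIvIIvIIIIvII

Each term (from the third on) is the two preceding terms concatenated in order: term 3 = v·II = vII.
The next term joins IIvIIvIIIIvII and vIIIIvIIIIvIIvIIIIvII.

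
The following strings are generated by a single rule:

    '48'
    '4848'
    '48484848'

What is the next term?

Every step duplicates the string.
Doubling 48484848:

4848484848484848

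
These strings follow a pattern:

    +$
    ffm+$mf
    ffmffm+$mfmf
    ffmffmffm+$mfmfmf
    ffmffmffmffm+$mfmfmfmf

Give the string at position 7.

ffmffmffmffmffmffm+$mfmfmfmfmfmf

s(k+1) = ffm·s(k)·mf, so each term gains ffm as a prefix and mf as a suffix.
From ffmffmffmffm+$mfmfmfmf, 2 further steps: ffmffmffmffm+$mfmfmfmf → ffmffmffmffmffm+$mfmfmfmfmf → (answer).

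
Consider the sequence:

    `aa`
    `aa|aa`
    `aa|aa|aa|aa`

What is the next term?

s(k+1) = s(k)·|·s(k) — each term doubles the last with '|' between the halves.
Doubling aa|aa|aa|aa with '|' between the halves:

aa|aa|aa|aa|aa|aa|aa|aa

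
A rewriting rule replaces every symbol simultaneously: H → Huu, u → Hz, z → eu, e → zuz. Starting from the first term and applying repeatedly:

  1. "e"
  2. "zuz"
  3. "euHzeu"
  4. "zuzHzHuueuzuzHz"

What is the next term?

euHzeuHuueuHuuHzHzzuzHzeuHzeuHuueu

Replace each of the 15 characters of zuzHzHuueuzuzHz in place — eu Hz eu Huu eu Huu Hz Hz zuz Hz eu Hz eu Huu eu — and concatenate.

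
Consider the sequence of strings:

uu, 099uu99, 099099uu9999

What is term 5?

099099099099uu99999999

Every step adds 099 to the front and 99 to the end of the previous string.
From 099099uu9999, 2 further steps: 099099uu9999 → 099099099uu999999 → (answer).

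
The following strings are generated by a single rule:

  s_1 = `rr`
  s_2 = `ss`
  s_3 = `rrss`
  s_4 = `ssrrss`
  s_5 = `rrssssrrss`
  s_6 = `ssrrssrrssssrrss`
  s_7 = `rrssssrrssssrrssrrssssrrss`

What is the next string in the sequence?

Each term (from the third on) is the two preceding terms concatenated in order: term 3 = rr·ss = rrss.
So term 8 is ssrrssrrssssrrss·rrssssrrssssrrssrrssssrrss.

ssrrssrrssssrrssrrssssrrssssrrssrrssssrrss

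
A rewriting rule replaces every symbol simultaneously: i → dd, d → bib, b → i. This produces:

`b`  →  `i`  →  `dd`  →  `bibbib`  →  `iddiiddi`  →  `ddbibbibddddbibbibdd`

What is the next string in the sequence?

φ(ddbibbibddddbibbibdd) expands symbol-by-symbol to bib bib i dd i i dd i bib bib bib bib i dd i i dd i bib bib; joining the 20 pieces gives the next term.

bibbibiddiiddibibbibbibbibiddiiddibibbib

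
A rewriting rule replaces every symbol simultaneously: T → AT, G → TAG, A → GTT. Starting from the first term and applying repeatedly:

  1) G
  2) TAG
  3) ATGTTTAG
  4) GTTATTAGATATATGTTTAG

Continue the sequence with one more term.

TAGATATGTTATATGTTTAGGTTATGTTATGTTATTAGATATATGTTTAG

Applying the rule to each of the 20 symbols of GTTATTAGATATATGTTTAG gives the pieces TAG AT AT GTT AT AT GTT TAG GTT AT GTT AT GTT AT TAG AT AT AT GTT TAG, which concatenate to the answer.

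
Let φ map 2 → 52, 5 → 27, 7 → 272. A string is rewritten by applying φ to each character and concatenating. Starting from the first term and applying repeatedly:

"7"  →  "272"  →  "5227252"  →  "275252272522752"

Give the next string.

522722752275252272522752522722752

Applying the rule to each of the 15 symbols of 275252272522752 gives the pieces 52 272 27 52 27 52 52 272 52 27 52 52 272 27 52, which concatenate to the answer.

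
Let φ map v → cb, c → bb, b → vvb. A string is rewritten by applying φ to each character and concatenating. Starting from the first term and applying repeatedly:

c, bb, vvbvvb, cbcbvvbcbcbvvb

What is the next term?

Rewriting the 14 symbols of cbcbvvbcbcbvvb one by one yields bb vvb bb vvb cb cb vvb bb vvb bb vvb cb cb vvb; concatenated:

bbvvbbbvvbcbcbvvbbbvvbbbvvbcbcbvvb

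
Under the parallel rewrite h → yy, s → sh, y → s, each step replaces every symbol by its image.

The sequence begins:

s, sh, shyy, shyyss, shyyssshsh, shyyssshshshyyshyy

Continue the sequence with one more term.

φ(shyyssshshshyyshyy) expands symbol-by-symbol to sh yy s s sh sh sh yy sh yy sh yy s s sh yy s s; joining the 18 pieces gives the next term.

shyyssshshshyyshyyshyyssshyyss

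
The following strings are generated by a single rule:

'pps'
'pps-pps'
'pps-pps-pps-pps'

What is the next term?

s(k+1) = s(k)·-·s(k) — each term doubles the last with '-' between the halves.
Doubling pps-pps-pps-pps with '-' between the halves:

pps-pps-pps-pps-pps-pps-pps-pps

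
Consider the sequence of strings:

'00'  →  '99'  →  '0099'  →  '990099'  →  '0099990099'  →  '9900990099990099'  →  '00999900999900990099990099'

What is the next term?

990099009999009900999900999900990099990099

From term 3 onward, concatenate the second-to-last term with the last: 00·99 = 0099, 99·0099 = 990099, …
The next term joins 9900990099990099 and 00999900999900990099990099.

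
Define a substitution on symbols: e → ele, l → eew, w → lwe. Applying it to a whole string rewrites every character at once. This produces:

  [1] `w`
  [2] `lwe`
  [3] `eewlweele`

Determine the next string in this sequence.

eleelelweeewlweeleeleeewele

Expanding eewlweele: e→ele, e→ele, w→lwe, l→eew, w→lwe, e→ele, e→ele, l→eew, e→ele. Concatenated: ele ele lwe eew lwe ele ele eew ele.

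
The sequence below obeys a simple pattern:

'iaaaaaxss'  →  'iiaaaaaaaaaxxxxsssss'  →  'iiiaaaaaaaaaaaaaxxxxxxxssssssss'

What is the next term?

Term n consists of n i's, followed by 4n+1 a's, followed by 3n-2 x's, followed by 3n-1 s's (n = 1, 2, …).
At n = 4 the blocks have lengths 4, 17, 10, 11.

iiiiaaaaaaaaaaaaaaaaaxxxxxxxxxxsssssssssss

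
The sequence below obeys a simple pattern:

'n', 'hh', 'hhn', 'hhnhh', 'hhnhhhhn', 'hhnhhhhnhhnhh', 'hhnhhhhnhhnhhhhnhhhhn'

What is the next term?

This is a Fibonacci-style word recurrence s(k) = s(k−1)·s(k−2): e.g. hh·n = hhn.
So term 8 is hhnhhhhnhhnhhhhnhhhhn·hhnhhhhnhhnhh.

hhnhhhhnhhnhhhhnhhhhnhhnhhhhnhhnhh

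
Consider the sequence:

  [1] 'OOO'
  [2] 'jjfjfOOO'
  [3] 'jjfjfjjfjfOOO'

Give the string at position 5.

jjfjfjjfjfjjfjfjjfjfOOO

The strings grow by a fixed prefix jjfjf each time.
From jjfjfjjfjfOOO, 2 further steps: jjfjfjjfjfOOO → jjfjfjjfjfjjfjfOOO → (answer).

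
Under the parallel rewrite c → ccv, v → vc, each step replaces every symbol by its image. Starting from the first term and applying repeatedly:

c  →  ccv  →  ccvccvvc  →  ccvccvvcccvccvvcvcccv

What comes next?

Rewriting the 21 symbols of ccvccvvcccvccvvcvcccv one by one yields ccv ccv vc ccv ccv vc vc ccv ccv ccv vc ccv ccv vc vc ccv vc ccv ccv ccv vc; concatenated:

ccvccvvcccvccvvcvcccvccvccvvcccvccvvcvcccvvcccvccvccvvc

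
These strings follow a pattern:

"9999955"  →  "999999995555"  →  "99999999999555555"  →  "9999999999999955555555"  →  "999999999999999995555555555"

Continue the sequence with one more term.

Each string has the form 9^{3n+2} 5^{2n} (n = 1, 2, …).
At n = 6 the blocks have lengths 20, 12.

99999999999999999999555555555555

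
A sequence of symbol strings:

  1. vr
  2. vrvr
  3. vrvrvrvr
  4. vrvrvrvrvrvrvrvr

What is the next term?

vrvrvrvrvrvrvrvrvrvrvrvrvrvrvrvr

s(k+1) = s(k)·s(k) — each term doubles the last.
So the next term is two copies of vrvrvrvrvrvrvrvr.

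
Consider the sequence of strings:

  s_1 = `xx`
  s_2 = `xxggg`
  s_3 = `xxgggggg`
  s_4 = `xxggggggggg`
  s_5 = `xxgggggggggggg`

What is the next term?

Every step adds ggg to the end: s(k+1) = s(k)·ggg.
So the next term is xxgggggggggggg·ggg.

xxggggggggggggggg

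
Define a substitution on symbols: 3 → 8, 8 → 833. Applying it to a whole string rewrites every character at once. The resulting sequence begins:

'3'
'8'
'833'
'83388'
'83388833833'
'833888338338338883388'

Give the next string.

Replace each of the 21 characters of 833888338338338883388 in place — 833 8 8 833 833 833 8 8 833 8 8 833 8 8 833 833 833 8 8 833 833 — and concatenate.

8338883383383388833888338883383383388833833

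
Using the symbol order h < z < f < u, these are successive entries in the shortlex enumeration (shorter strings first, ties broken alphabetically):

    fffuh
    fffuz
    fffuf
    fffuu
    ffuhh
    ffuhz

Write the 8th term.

ffuhu

Advancing 2 positions from ffuhz through ffuhz → ffuhf reaches term 8.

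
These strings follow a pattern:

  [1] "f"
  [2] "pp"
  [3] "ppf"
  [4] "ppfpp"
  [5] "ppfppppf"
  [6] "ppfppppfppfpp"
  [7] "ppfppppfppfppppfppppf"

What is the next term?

ppfppppfppfppppfppppfppfppppfppfpp

From term 3 onward, concatenate the last term with the second-to-last: pp·f = ppf, ppf·pp = ppfpp, …
So term 8 is ppfppppfppfppppfppppf·ppfppppfppfpp.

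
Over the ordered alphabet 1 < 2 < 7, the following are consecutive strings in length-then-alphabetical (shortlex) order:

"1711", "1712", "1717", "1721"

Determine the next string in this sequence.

Treat 1721 as a base-3 numeral over the given alphabet and add one, carrying through any trailing 7's.

1722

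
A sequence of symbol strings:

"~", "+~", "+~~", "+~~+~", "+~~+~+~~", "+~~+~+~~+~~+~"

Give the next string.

+~~+~+~~+~~+~+~~+~+~~

Each term (from the third on) is the previous term followed by the one before it: term 3 = +~·~ = +~~.
So term 7 is +~~+~+~~+~~+~·+~~+~+~~.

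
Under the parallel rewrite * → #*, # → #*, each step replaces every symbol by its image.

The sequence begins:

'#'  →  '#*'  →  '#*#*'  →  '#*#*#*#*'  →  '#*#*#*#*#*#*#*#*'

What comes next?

Replace each of the 16 characters of #*#*#*#*#*#*#*#* in place — #* #* #* #* #* #* #* #* #* #* #* #* #* #* #* #* — and concatenate.

#*#*#*#*#*#*#*#*#*#*#*#*#*#*#*#*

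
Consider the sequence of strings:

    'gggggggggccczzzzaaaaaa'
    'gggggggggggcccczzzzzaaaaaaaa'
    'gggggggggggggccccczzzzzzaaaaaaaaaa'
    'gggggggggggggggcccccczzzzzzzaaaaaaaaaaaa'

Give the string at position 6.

gggggggggggggggggggcccccccczzzzzzzzzaaaaaaaaaaaaaaaa

Each string has the form g^{2n+3} c^{n} z^{n+1} a^{2n}, where the shown terms are n = 3, 4, 5, 6.
Setting n = 8 gives 19, 8, 9, 16 characters in each block.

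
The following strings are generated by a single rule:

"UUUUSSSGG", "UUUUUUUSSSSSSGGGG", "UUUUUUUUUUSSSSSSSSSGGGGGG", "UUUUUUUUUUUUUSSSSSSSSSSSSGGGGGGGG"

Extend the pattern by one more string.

Each string has the form U^{3n+1} S^{3n} G^{2n} (n = 1, 2, …).
At n = 5 the blocks have lengths 16, 15, 10.

UUUUUUUUUUUUUUUUSSSSSSSSSSSSSSSGGGGGGGGGG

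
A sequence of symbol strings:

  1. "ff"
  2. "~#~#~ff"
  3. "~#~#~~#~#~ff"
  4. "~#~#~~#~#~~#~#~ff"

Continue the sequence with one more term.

~#~#~~#~#~~#~#~~#~#~ff

The strings grow by a fixed prefix ~#~#~ each time.
One more step from ~#~#~~#~#~~#~#~ff gives the answer.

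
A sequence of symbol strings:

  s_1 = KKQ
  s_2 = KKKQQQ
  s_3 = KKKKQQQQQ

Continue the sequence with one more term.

Term n consists of n+1 K's, followed by 2n-1 Q's (n = 1, 2, …).
Setting n = 4 gives 5, 7 characters in each block.

KKKKKQQQQQQQ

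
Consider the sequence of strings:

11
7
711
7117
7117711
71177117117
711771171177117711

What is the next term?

71177117117711771171177117117

This is a Fibonacci-style word recurrence s(k) = s(k−1)·s(k−2): e.g. 7·11 = 711.
Continuing: 711771171177117711 · 71177117117 gives term 8.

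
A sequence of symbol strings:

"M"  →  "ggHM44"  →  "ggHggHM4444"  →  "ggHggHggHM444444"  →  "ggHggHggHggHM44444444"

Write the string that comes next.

s(k+1) = ggH·s(k)·44, so each term gains ggH as a prefix and 44 as a suffix.
One more step from ggHggHggHggHM44444444 gives the answer.

ggHggHggHggHggHM4444444444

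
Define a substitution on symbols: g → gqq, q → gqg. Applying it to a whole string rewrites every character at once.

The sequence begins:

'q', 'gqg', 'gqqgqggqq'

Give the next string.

gqqgqggqggqqgqggqqgqqgqggqg

Expanding gqqgqggqq: g→gqq, q→gqg, q→gqg, g→gqq, q→gqg, g→gqq, g→gqq, q→gqg, q→gqg. Concatenated: gqq gqg gqg gqq gqg gqq gqq gqg gqg.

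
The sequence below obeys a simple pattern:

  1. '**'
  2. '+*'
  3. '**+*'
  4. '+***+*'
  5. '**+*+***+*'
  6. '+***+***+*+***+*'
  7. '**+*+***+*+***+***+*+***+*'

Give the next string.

From term 3 onward, concatenate the second-to-last term with the last: **·+* = **+*, +*·**+* = +***+*, …
The next term joins +***+***+*+***+* and **+*+***+*+***+***+*+***+*.

+***+***+*+***+***+*+***+*+***+***+*+***+*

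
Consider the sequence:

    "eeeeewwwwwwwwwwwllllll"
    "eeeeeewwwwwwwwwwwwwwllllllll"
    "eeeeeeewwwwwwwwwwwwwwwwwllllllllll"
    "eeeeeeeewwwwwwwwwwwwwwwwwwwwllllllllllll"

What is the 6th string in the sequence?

Each string has the form e^{n+2} w^{3n+2} l^{2n}, where the shown terms are n = 3, 4, 5, 6.
Setting n = 8 gives 10, 26, 16 characters in each block.

eeeeeeeeeewwwwwwwwwwwwwwwwwwwwwwwwwwllllllllllllllll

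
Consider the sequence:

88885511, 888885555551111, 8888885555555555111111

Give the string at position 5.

888888885555555555555555551111111111

Reading off run lengths: 8 runs 4, 5, 6; 5 runs 2, 6, 10; 1 runs 2, 4, 6 — each is linear in n (n = 1, 2, …).
For term 5, n = 5, so the run lengths are 8, 18, 10.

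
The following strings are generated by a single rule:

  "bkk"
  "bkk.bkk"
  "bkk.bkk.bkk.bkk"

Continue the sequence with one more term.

Every step duplicates the string with '.' between the halves.
Doubling bkk.bkk.bkk.bkk with '.' between the halves:

bkk.bkk.bkk.bkk.bkk.bkk.bkk.bkk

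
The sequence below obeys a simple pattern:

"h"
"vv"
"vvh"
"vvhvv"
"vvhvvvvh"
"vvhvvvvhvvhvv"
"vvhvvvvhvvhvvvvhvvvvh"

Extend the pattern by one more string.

vvhvvvvhvvhvvvvhvvvvhvvhvvvvhvvhvv

This is a Fibonacci-style word recurrence s(k) = s(k−1)·s(k−2): e.g. vv·h = vvh.
So term 8 is vvhvvvvhvvhvvvvhvvvvh·vvhvvvvhvvhvv.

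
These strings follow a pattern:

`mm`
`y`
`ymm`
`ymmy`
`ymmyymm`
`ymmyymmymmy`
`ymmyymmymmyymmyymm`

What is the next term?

From term 3 onward, concatenate the last term with the second-to-last: y·mm = ymm, ymm·y = ymmy, …
Continuing: ymmyymmymmyymmyymm · ymmyymmymmy gives term 8.

ymmyymmymmyymmyymmymmyymmymmy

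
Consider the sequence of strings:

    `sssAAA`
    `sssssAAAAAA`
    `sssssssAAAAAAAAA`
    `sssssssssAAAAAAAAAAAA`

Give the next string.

Each string has the form s^{2n+1} A^{3n} (n = 1, 2, …).
Setting n = 5 gives 11, 15 characters in each block.

sssssssssssAAAAAAAAAAAAAAA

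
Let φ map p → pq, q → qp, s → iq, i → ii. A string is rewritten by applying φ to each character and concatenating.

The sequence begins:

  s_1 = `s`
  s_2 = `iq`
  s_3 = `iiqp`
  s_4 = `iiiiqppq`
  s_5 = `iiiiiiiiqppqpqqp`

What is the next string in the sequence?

Rewriting the 16 symbols of iiiiiiiiqppqpqqp one by one yields ii ii ii ii ii ii ii ii qp pq pq qp pq qp qp pq; concatenated:

iiiiiiiiiiiiiiiiqppqpqqppqqpqppq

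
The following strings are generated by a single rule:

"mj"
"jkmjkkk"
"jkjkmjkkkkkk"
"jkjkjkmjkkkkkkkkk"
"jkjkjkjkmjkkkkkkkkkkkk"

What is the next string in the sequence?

s(k+1) = jk·s(k)·kkk, so each term gains jk as a prefix and kkk as a suffix.
One more step from jkjkjkjkmjkkkkkkkkkkkk gives the answer.

jkjkjkjkjkmjkkkkkkkkkkkkkkk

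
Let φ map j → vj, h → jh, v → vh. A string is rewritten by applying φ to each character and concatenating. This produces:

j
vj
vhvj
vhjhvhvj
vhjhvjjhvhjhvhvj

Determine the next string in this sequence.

Rewriting the 16 symbols of vhjhvjjhvhjhvhvj one by one yields vh jh vj jh vh vj vj jh vh jh vj jh vh jh vh vj; concatenated:

vhjhvjjhvhvjvjjhvhjhvjjhvhjhvhvj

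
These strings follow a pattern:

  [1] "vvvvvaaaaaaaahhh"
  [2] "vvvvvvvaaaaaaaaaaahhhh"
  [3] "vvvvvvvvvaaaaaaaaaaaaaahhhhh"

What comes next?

Reading off run lengths: v runs 5, 7, 9; a runs 8, 11, 14; h runs 3, 4, 5 — each is linear in n, where the shown terms are n = 2, 3, 4.
At n = 5 the blocks have lengths 11, 17, 6.

vvvvvvvvvvvaaaaaaaaaaaaaaaaahhhhhh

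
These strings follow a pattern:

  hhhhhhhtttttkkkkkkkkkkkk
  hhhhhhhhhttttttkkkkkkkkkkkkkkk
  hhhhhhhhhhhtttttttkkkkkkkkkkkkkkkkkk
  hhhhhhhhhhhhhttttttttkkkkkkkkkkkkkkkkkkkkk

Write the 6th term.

hhhhhhhhhhhhhhhhhttttttttttkkkkkkkkkkkkkkkkkkkkkkkkkkk

The n-th term is 2n+1 h's then n+2 t's then 3n+3 k's, where the shown terms are n = 3, 4, 5, 6.
At n = 8 the blocks have lengths 17, 10, 27.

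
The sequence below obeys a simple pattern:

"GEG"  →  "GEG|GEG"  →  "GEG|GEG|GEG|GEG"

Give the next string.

Each string is two copies of the previous one joined by '|'.
One more doubling of GEG|GEG|GEG|GEG gives the answer.

GEG|GEG|GEG|GEG|GEG|GEG|GEG|GEG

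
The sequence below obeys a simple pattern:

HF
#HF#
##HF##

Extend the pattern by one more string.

###HF###

s(k+1) = #·s(k)·#, so each term gains # as a prefix and # as a suffix.
One more step from ##HF## gives the answer.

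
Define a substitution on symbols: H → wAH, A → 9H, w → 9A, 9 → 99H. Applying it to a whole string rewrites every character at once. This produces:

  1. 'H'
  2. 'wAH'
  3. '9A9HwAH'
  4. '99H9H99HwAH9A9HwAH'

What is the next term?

99H99HwAH99HwAH99H99HwAH9A9HwAH99H9H99HwAH9A9HwAH

Applying the rule to each of the 18 symbols of 99H9H99HwAH9A9HwAH gives the pieces 99H 99H wAH 99H wAH 99H 99H wAH 9A 9H wAH 99H 9H 99H wAH 9A 9H wAH, which concatenate to the answer.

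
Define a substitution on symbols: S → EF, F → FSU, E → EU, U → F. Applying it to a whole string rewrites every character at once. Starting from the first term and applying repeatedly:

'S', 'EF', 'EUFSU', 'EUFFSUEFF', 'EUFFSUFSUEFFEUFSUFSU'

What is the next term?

φ(EUFFSUFSUEFFEUFSUFSU) expands symbol-by-symbol to EU F FSU FSU EF F FSU EF F EU FSU FSU EU F FSU EF F FSU EF F; joining the 20 pieces gives the next term.

EUFFSUFSUEFFFSUEFFEUFSUFSUEUFFSUEFFFSUEFF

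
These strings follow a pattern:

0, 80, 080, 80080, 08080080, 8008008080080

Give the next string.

080800808008008080080

This is a Fibonacci-style word recurrence s(k) = s(k−2)·s(k−1): e.g. 0·80 = 080.
So term 7 is 08080080·8008008080080.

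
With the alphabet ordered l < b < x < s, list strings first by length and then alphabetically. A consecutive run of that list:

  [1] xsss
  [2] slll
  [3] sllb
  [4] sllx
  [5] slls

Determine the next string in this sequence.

Treat slls as a base-4 numeral over the given alphabet and add one, carrying through any trailing s's.

slbl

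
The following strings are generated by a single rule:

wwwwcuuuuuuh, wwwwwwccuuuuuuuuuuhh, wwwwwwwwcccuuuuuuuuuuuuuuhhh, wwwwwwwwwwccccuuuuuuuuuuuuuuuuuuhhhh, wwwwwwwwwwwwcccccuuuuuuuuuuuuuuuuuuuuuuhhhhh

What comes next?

wwwwwwwwwwwwwwccccccuuuuuuuuuuuuuuuuuuuuuuuuuuhhhhhh

Each string has the form w^{2n+2} c^{n} u^{4n+2} h^{n} (n = 1, 2, …).
Setting n = 6 gives 14, 6, 26, 6 characters in each block.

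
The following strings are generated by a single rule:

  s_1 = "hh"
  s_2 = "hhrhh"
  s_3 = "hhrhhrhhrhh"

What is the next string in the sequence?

hhrhhrhhrhhrhhrhhrhhrhh

Every step duplicates the string with 'r' between the halves.
So the next term is two copies of hhrhhrhhrhh with 'r' between the halves.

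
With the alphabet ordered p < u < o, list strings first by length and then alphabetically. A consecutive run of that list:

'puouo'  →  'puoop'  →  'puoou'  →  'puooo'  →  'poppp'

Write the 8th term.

popup

Continuing the enumeration 3 steps past poppp: poppp → poppu → poppo → (answer).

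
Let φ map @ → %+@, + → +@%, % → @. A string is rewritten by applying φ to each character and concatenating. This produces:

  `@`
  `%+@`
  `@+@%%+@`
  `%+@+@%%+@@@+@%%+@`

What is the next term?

Rewriting the 17 symbols of %+@+@%%+@@@+@%%+@ one by one yields @ +@% %+@ +@% %+@ @ @ +@% %+@ %+@ %+@ +@% %+@ @ @ +@% %+@; concatenated:

@+@%%+@+@%%+@@@+@%%+@%+@%+@+@%%+@@@+@%%+@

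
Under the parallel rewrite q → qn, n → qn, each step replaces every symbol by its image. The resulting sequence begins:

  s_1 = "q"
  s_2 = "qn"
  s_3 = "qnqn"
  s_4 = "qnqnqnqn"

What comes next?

Rewriting each symbol of qnqnqnqn: q→qn, n→qn, q→qn, n→qn, q→qn, n→qn, q→qn, n→qn, which concatenates to qn qn qn qn qn qn qn qn.

qnqnqnqnqnqnqnqn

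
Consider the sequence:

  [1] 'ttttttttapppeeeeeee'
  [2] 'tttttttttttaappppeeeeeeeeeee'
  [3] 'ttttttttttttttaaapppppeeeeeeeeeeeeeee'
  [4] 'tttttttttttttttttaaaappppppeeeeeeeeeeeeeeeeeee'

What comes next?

Each string has the form t^{3n+2} a^{n-1} p^{n+1} e^{4n-1}, where the shown terms are n = 2, 3, 4, 5.
Setting n = 6 gives 20, 5, 7, 23 characters in each block.

ttttttttttttttttttttaaaaapppppppeeeeeeeeeeeeeeeeeeeeeee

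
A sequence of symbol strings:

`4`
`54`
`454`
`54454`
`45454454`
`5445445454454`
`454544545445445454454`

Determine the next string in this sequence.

5445445454454454544545445445454454

This is a Fibonacci-style word recurrence s(k) = s(k−2)·s(k−1): e.g. 4·54 = 454.
Continuing: 5445445454454 · 454544545445445454454 gives term 8.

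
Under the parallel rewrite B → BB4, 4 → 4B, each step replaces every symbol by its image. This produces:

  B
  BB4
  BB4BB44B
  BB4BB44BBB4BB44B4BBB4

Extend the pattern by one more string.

Rewriting the 21 symbols of BB4BB44BBB4BB44B4BBB4 one by one yields BB4 BB4 4B BB4 BB4 4B 4B BB4 BB4 BB4 4B BB4 BB4 4B 4B BB4 4B BB4 BB4 BB4 4B; concatenated:

BB4BB44BBB4BB44B4BBB4BB4BB44BBB4BB44B4BBB44BBB4BB4BB44B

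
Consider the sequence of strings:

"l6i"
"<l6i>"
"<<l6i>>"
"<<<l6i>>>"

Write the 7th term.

s(k+1) = <·s(k)·>, so each term gains < as a prefix and > as a suffix.
From <<<l6i>>>, 3 further steps: <<<l6i>>> → <<<<l6i>>>> → <<<<<l6i>>>>> → (answer).

<<<<<<l6i>>>>>>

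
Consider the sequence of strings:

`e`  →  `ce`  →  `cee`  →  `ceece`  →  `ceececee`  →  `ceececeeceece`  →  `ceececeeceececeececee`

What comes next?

ceececeeceececeececeeceececeeceece

This is a Fibonacci-style word recurrence s(k) = s(k−1)·s(k−2): e.g. ce·e = cee.
Continuing: ceececeeceececeececee · ceececeeceece gives term 8.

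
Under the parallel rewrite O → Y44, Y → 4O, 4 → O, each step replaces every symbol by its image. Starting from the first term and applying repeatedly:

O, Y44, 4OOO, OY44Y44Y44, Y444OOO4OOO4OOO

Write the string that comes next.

φ(Y444OOO4OOO4OOO) expands symbol-by-symbol to 4O O O O Y44 Y44 Y44 O Y44 Y44 Y44 O Y44 Y44 Y44; joining the 15 pieces gives the next term.

4OOOOY44Y44Y44OY44Y44Y44OY44Y44Y44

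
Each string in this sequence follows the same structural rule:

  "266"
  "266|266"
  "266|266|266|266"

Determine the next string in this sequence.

266|266|266|266|266|266|266|266

Each string is two copies of the previous one joined by '|'.
One more doubling of 266|266|266|266 gives the answer.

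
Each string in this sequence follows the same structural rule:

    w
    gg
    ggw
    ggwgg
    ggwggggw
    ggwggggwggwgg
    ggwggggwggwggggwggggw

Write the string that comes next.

From term 3 onward, concatenate the last term with the second-to-last: gg·w = ggw, ggw·gg = ggwgg, …
The next term joins ggwggggwggwggggwggggw and ggwggggwggwgg.

ggwggggwggwggggwggggwggwggggwggwgg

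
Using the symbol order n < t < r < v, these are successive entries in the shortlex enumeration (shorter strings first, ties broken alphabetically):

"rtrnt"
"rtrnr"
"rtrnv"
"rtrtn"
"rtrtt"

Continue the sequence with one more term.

Treat rtrtt as a base-4 numeral over the given alphabet and add one, carrying through any trailing v's.

rtrtr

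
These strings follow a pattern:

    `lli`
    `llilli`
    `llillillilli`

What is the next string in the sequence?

s(k+1) = s(k)·s(k) — each term doubles the last.
One more doubling of llillillilli gives the answer.

llillillillillillillilli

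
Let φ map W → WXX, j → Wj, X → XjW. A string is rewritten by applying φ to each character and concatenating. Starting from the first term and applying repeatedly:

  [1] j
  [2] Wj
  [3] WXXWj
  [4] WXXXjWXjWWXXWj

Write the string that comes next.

Applying the rule to each of the 14 symbols of WXXXjWXjWWXXWj gives the pieces WXX XjW XjW XjW Wj WXX XjW Wj WXX WXX XjW XjW WXX Wj, which concatenate to the answer.

WXXXjWXjWXjWWjWXXXjWWjWXXWXXXjWXjWWXXWj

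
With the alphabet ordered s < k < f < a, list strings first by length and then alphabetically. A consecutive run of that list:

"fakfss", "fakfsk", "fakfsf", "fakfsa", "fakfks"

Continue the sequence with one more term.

fakfkk

Treat fakfks as a base-4 numeral over the given alphabet and add one, carrying through any trailing a's.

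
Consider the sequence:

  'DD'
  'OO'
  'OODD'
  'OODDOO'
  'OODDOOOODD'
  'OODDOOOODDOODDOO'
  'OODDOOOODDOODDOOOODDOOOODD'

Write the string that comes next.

OODDOOOODDOODDOOOODDOOOODDOODDOOOODDOODDOO

From term 3 onward, concatenate the last term with the second-to-last: OO·DD = OODD, OODD·OO = OODDOO, …
The next term joins OODDOOOODDOODDOOOODDOOOODD and OODDOOOODDOODDOO.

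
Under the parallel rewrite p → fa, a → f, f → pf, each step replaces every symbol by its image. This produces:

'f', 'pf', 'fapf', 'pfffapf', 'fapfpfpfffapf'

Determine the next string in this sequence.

pfffapffapffapfpfpfffapf

Applying the rule to each of the 13 symbols of fapfpfpfffapf gives the pieces pf f fa pf fa pf fa pf pf pf f fa pf, which concatenate to the answer.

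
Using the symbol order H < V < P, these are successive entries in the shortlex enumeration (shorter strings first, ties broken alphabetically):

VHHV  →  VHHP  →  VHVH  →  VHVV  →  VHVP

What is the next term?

VHPH

Find the rightmost character of VHVP below P, bump it to the next letter, and reset everything to its right to H.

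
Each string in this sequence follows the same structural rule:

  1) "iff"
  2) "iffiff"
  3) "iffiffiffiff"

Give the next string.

Each string is two copies of the previous one concatenated.
Doubling iffiffiffiff:

iffiffiffiffiffiffiffiff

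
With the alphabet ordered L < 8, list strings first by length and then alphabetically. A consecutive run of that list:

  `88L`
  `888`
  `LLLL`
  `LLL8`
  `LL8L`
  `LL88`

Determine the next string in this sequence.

L8LL

Treat LL88 as a base-2 numeral over the given alphabet and add one, carrying through any trailing 8's.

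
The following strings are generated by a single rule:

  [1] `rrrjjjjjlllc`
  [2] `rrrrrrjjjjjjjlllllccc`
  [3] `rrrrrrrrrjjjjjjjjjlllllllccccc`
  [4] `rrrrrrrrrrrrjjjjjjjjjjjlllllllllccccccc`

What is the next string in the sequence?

The n-th term is 3n r's then 2n+3 j's then 2n+1 l's then 2n-1 c's (n = 1, 2, …).
Setting n = 5 gives 15, 13, 11, 9 characters in each block.

rrrrrrrrrrrrrrrjjjjjjjjjjjjjlllllllllllccccccccc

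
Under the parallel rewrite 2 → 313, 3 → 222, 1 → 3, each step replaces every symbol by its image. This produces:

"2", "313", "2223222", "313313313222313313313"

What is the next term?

Rewriting the 21 symbols of 313313313222313313313 one by one yields 222 3 222 222 3 222 222 3 222 313 313 313 222 3 222 222 3 222 222 3 222; concatenated:

222322222232222223222313313313222322222232222223222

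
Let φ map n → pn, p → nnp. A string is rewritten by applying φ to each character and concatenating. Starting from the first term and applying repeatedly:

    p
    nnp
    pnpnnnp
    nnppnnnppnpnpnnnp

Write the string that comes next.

φ(nnppnnnppnpnpnnnp) expands symbol-by-symbol to pn pn nnp nnp pn pn pn nnp nnp pn nnp pn nnp pn pn pn nnp; joining the 17 pieces gives the next term.

pnpnnnpnnppnpnpnnnpnnppnnnppnnnppnpnpnnnp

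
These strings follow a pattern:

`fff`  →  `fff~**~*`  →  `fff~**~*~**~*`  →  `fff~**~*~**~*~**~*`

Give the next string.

fff~**~*~**~*~**~*~**~*

Each term is the previous one with ~**~* appended.
So the next term is fff~**~*~**~*~**~*·~**~*.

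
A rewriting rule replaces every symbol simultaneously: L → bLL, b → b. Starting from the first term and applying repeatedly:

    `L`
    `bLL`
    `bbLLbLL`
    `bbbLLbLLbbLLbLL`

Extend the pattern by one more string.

Replace each of the 15 characters of bbbLLbLLbbLLbLL in place — b b b bLL bLL b bLL bLL b b bLL bLL b bLL bLL — and concatenate.

bbbbLLbLLbbLLbLLbbbLLbLLbbLLbLL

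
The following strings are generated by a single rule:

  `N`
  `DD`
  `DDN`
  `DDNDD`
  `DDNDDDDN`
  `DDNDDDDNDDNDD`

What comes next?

Each term (from the third on) is the previous term followed by the one before it: term 3 = DD·N = DDN.
So term 7 is DDNDDDDNDDNDD·DDNDDDDN.

DDNDDDDNDDNDDDDNDDDDN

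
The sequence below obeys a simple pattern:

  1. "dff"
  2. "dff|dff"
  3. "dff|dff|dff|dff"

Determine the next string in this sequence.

Each string is two copies of the previous one joined by '|'.
Doubling dff|dff|dff|dff with '|' between the halves:

dff|dff|dff|dff|dff|dff|dff|dff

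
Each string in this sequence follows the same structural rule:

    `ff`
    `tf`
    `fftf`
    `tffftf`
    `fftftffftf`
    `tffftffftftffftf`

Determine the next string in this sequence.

fftftffftftffftffftftffftf

From term 3 onward, concatenate the second-to-last term with the last: ff·tf = fftf, tf·fftf = tffftf, …
So term 7 is fftftffftf·tffftffftftffftf.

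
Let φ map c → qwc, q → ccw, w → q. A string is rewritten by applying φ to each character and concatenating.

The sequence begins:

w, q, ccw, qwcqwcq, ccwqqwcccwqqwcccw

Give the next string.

Replace each of the 17 characters of ccwqqwcccwqqwcccw in place — qwc qwc q ccw ccw q qwc qwc qwc q ccw ccw q qwc qwc qwc q — and concatenate.

qwcqwcqccwccwqqwcqwcqwcqccwccwqqwcqwcqwcq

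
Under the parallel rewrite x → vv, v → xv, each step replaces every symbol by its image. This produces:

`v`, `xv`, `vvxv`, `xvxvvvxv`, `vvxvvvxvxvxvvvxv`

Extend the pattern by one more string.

xvxvvvxvxvxvvvxvvvxvvvxvxvxvvvxv

φ(vvxvvvxvxvxvvvxv) expands symbol-by-symbol to xv xv vv xv xv xv vv xv vv xv vv xv xv xv vv xv; joining the 16 pieces gives the next term.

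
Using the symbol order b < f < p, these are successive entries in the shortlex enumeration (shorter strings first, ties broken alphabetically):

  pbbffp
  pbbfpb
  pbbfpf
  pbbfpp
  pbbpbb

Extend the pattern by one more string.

Find the rightmost character of pbbpbb below p, bump it to the next letter, and reset everything to its right to b.

pbbpbf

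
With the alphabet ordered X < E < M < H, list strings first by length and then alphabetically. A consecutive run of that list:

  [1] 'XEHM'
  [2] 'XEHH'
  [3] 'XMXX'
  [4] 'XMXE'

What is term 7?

XMEX

Advancing 3 positions from XMXE through XMXE → XMXM → XMXH reaches term 7.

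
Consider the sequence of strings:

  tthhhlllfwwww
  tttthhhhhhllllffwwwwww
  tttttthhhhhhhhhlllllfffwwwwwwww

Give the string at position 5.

Each string has the form t^{2n} h^{3n} l^{n+2} f^{n} w^{2n+2} (n = 1, 2, …).
For term 5, n = 5, so the run lengths are 10, 15, 7, 5, 12.

tttttttttthhhhhhhhhhhhhhhlllllllfffffwwwwwwwwwwww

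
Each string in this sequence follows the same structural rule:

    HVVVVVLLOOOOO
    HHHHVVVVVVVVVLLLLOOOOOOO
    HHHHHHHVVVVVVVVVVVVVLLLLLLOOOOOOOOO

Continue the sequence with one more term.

Each string has the form H^{3n-2} V^{4n+1} L^{2n} O^{2n+3} (n = 1, 2, …).
Setting n = 4 gives 10, 17, 8, 11 characters in each block.

HHHHHHHHHHVVVVVVVVVVVVVVVVVLLLLLLLLOOOOOOOOOOO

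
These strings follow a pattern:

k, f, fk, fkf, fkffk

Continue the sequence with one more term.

Each term (from the third on) is the previous term followed by the one before it: term 3 = f·k = fk.
The next term joins fkffk and fkf.

fkffkfkf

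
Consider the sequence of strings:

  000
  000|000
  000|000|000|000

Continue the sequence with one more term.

Each string is two copies of the previous one joined by '|'.
Doubling 000|000|000|000 with '|' between the halves:

000|000|000|000|000|000|000|000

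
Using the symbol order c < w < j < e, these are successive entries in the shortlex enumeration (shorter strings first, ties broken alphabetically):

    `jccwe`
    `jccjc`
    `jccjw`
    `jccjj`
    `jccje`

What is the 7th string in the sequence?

Continuing the enumeration 2 steps past jccje: jccje → jccec → (answer).

jccew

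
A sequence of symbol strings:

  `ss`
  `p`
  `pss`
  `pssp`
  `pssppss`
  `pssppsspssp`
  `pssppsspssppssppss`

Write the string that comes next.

From term 3 onward, concatenate the last term with the second-to-last: p·ss = pss, pss·p = pssp, …
The next term joins pssppsspssppssppss and pssppsspssp.

pssppsspssppssppsspssppsspssp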